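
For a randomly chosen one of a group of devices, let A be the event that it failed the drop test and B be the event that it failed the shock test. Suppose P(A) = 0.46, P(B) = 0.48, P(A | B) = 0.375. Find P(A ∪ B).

0.76

P(A ∩ B) = P(B)·P(A|B) = 0.48 × 0.375 = 0.18
By inclusion-exclusion,
P(A ∪ B) = 0.46 + 0.48 − 0.18 = 0.76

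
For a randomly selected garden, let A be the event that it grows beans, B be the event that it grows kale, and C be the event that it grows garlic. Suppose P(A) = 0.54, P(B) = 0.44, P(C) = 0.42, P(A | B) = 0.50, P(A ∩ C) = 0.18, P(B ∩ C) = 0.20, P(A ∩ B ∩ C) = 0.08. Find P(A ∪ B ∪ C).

0.88

P(A ∩ B) = P(B)·P(A|B) = 0.44 × 0.50 = 0.22
P(A ∪ B ∪ C) = 0.54 + 0.44 + 0.42 − 0.22 − 0.18 − 0.20 + 0.08 = 0.88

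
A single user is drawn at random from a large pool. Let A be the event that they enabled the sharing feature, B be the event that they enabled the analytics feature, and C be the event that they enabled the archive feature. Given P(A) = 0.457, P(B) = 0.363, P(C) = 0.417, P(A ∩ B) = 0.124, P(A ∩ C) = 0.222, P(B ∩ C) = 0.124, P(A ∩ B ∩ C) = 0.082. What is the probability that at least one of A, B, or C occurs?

By inclusion-exclusion,
P(A ∪ B ∪ C) = 0.457 + 0.363 + 0.417 − 0.124 − 0.222 − 0.124 + 0.082 = 0.849

0.849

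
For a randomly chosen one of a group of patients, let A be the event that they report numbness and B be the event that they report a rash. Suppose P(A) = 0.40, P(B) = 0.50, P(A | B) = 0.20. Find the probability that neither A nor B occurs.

P(A ∩ B) = P(B)·P(A|B) = 0.50 × 0.20 = 0.10
P(A ∪ B) = 0.40 + 0.50 − 0.10 = 0.80
P(none) = 1 − 0.80 = 0.20

0.20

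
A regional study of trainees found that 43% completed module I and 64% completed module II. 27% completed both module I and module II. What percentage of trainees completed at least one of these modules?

80%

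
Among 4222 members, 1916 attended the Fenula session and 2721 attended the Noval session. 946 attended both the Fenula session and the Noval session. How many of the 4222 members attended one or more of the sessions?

3691

By inclusion–exclusion:
N(≥1) = 1916 + 2721 − 946 = 3691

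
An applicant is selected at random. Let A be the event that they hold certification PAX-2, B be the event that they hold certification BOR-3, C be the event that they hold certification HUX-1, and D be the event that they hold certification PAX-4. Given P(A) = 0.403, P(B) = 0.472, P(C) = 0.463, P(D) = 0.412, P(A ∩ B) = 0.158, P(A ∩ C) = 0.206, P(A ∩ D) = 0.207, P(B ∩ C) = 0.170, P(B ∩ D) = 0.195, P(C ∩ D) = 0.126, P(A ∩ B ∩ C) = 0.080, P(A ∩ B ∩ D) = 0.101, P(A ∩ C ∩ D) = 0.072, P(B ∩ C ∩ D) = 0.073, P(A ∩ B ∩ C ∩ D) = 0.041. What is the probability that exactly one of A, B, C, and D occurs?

By inclusion–exclusion (exactly-one form):
P(exactly one) = 0.403 + 0.472 + 0.463 + 0.412 − 2·0.158 − 2·0.206 − 2·0.207 − 2·0.170 − 2·0.195 − 2·0.126 + 3·0.080 + 3·0.101 + 3·0.072 + 3·0.073 − 4·0.041 = 0.440

0.440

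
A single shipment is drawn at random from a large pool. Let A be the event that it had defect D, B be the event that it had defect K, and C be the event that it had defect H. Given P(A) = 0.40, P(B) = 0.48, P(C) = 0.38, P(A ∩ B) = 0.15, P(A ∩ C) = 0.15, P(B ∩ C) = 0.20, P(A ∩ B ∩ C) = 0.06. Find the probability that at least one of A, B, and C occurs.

0.82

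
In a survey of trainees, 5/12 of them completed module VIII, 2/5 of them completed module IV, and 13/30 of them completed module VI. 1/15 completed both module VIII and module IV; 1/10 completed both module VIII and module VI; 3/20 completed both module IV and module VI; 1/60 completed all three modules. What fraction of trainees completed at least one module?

19/20

P(≥1) = 5/12 + 2/5 + 13/30 − 1/15 − 1/10 − 3/20 + 1/60 = 19/20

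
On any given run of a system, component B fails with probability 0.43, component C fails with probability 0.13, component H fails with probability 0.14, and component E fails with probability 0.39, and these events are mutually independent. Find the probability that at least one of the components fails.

0.73985086

P(none) = (1 − 0.43) × (1 − 0.13) × (1 − 0.14) × (1 − 0.39) = 0.57 × 0.87 × 0.86 × 0.61 = 0.26014914
P(at least one) = 1 − 0.26014914 = 0.73985086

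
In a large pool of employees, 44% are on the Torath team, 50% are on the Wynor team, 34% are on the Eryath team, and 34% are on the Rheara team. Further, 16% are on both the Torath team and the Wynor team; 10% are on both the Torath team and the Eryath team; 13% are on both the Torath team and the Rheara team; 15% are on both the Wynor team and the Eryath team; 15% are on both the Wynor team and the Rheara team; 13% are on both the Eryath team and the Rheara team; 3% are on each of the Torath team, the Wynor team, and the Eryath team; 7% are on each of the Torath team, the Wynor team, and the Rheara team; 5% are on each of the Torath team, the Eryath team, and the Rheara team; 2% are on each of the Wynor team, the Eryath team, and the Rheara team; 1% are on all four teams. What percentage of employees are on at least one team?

By inclusion–exclusion:
P(at least one) = 44 + 50 + 34 + 34 − 16 − 10 − 13 − 15 − 15 − 13 + 3 + 7 + 5 + 2 − 1 = 96%

96%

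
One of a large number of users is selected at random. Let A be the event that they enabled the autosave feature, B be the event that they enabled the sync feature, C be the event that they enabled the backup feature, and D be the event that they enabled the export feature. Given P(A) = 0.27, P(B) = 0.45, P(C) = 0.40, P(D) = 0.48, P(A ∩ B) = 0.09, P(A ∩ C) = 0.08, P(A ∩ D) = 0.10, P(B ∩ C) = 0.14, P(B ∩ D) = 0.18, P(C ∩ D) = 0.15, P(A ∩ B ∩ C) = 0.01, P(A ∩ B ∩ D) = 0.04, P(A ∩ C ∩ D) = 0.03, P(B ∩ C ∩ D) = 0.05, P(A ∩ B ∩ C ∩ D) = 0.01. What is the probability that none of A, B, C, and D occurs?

0.02

P(A ∪ B ∪ C ∪ D) = 0.27 + 0.45 + 0.40 + 0.48 − 0.09 − 0.08 − 0.10 − 0.14 − 0.18 − 0.15 + 0.01 + 0.04 + 0.03 + 0.05 − 0.01 = 0.98
P(none) = 1 − 0.98 = 0.02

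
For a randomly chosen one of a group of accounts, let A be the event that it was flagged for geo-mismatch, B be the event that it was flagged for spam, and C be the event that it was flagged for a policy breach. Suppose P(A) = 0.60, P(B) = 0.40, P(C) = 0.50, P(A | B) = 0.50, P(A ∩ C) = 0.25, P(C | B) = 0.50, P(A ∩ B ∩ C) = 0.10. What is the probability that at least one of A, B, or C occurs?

0.95

P(A ∩ B) = P(B)·P(A|B) = 0.40 × 0.50 = 0.20
P(B ∩ C) = P(B)·P(C|B) = 0.40 × 0.50 = 0.20
P(A ∪ B ∪ C) = 0.60 + 0.40 + 0.50 − 0.20 − 0.25 − 0.20 + 0.10 = 0.95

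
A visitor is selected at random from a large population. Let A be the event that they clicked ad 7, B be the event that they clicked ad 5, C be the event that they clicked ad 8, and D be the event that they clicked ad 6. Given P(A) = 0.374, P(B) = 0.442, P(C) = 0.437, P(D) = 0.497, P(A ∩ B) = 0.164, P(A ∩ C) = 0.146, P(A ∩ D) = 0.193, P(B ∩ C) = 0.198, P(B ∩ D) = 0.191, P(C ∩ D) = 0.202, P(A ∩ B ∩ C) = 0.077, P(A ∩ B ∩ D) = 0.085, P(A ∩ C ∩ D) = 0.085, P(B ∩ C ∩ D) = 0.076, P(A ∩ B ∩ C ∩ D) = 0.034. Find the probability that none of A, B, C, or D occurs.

P(A ∪ B ∪ C ∪ D) = 0.374 + 0.442 + 0.437 + 0.497 − 0.164 − 0.146 − 0.193 − 0.198 − 0.191 − 0.202 + 0.077 + 0.085 + 0.085 + 0.076 − 0.034 = 0.945
P(none) = 1 − 0.945 = 0.055

0.055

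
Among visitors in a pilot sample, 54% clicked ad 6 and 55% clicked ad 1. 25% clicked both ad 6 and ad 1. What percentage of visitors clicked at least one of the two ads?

84%

By inclusion-exclusion,
P(at least one) = 54 + 55 − 25 = 84%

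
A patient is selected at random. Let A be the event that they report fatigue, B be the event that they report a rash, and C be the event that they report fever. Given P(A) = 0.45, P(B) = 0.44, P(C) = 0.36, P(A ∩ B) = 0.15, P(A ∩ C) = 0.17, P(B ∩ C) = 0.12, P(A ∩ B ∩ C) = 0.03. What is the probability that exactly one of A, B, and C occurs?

0.46

Using the inclusion–exclusion count for exactly one event:
P(exactly one) = 0.45 + 0.44 + 0.36 − 2·0.15 − 2·0.17 − 2·0.12 + 3·0.03 = 0.46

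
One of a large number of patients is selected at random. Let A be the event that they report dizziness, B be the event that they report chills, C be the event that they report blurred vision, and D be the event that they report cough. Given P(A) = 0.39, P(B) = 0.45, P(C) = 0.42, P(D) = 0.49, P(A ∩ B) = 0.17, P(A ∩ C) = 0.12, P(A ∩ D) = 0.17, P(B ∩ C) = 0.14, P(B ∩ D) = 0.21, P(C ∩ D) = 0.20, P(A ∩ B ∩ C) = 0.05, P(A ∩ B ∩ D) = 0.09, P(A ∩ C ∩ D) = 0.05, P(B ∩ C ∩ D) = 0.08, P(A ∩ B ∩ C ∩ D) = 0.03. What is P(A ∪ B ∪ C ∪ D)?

P(A ∪ B ∪ C ∪ D) = 0.39 + 0.45 + 0.42 + 0.49 − 0.17 − 0.12 − 0.17 − 0.14 − 0.21 − 0.20 + 0.05 + 0.09 + 0.05 + 0.08 − 0.03 = 0.98

0.98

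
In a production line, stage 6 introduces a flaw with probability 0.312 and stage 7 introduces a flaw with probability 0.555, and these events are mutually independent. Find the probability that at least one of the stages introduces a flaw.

P(none) = (1 − 0.312) × (1 − 0.555) = 0.688 × 0.445 = 0.30616
P(at least one) = 1 − 0.30616 = 0.69384

0.69384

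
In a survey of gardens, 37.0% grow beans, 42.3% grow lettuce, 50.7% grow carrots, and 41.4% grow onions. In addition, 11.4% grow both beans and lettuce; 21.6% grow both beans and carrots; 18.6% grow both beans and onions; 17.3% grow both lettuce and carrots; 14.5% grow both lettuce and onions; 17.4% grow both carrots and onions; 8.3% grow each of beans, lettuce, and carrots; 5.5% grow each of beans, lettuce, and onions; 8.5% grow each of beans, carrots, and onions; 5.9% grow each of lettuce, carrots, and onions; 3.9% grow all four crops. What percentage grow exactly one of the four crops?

P(exactly one) = 37.0 + 42.3 + 50.7 + 41.4 − 2·11.4 − 2·21.6 − 2·18.6 − 2·17.3 − 2·14.5 − 2·17.4 + 3·8.3 + 3·5.5 + 3·8.5 + 3·5.9 − 4·3.9 = 38.8%

38.8%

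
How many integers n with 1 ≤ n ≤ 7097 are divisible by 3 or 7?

⌊7097/3⌋ + ⌊7097/7⌋ − ⌊7097/21⌋ = 2365 + 1013 − 337 = 3041

3041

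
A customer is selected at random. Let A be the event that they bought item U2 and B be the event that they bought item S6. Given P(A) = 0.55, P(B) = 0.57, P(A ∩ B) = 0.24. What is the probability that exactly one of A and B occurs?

Using the inclusion–exclusion count for exactly one event:
P(exactly one) = 0.55 + 0.57 − 2·0.24 = 0.64

0.64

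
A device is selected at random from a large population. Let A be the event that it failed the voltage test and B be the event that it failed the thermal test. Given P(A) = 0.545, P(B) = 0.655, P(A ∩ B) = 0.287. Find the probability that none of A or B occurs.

0.087

By inclusion–exclusion:
P(A ∪ B) = 0.545 + 0.655 − 0.287 = 0.913
P(none) = 1 − 0.913 = 0.087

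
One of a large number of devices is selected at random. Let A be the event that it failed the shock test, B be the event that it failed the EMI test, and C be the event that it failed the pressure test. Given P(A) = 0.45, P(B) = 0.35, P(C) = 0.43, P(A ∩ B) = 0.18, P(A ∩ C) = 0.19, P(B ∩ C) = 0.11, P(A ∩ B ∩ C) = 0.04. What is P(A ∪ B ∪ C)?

Inclusion–exclusion gives
P(A ∪ B ∪ C) = 0.45 + 0.35 + 0.43 − 0.18 − 0.19 − 0.11 + 0.04 = 0.79

0.79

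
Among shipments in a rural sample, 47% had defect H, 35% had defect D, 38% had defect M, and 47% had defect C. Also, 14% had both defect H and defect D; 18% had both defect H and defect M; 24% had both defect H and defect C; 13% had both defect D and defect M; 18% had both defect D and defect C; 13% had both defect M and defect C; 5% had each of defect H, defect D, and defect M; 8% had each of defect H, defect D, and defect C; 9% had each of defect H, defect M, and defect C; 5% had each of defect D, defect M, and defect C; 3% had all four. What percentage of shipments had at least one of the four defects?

91%

Using inclusion–exclusion:
P(at least one) = 47 + 35 + 38 + 47 − 14 − 18 − 24 − 13 − 18 − 13 + 5 + 8 + 9 + 5 − 3 = 91%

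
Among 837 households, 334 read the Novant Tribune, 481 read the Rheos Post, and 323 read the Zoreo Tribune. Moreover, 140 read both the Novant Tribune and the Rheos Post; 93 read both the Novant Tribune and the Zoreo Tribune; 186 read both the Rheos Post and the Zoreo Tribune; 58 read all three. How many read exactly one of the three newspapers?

474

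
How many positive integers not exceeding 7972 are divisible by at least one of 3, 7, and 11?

Inclusion–exclusion gives
floor(7972/3) + floor(7972/7) + floor(7972/11) − floor(7972/21) − floor(7972/33) − floor(7972/77) + floor(7972/231) = 2657 + 1138 + 724 − 379 − 241 − 103 + 34 = 3830

3830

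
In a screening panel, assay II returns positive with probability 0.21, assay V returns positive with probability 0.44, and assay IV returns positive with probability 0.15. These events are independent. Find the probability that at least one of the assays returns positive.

P(none) = (1 − 0.21) × (1 − 0.44) × (1 − 0.15) = 0.79 × 0.56 × 0.85 = 0.37604
P(at least one) = 1 − 0.37604 = 0.62396

0.62396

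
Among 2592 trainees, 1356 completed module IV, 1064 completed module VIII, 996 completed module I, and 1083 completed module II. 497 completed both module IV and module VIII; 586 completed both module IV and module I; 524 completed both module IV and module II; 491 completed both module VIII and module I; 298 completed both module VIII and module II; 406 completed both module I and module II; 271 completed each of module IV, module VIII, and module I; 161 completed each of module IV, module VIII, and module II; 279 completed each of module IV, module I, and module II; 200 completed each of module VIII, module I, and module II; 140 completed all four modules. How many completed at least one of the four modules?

N(≥1) = 1356 + 1064 + 996 + 1083 − 497 − 586 − 524 − 491 − 298 − 406 + 271 + 161 + 279 + 200 − 140 = 2468

2468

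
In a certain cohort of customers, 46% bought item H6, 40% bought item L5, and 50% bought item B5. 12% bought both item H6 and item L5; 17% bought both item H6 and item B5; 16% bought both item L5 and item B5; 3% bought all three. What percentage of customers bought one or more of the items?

94%

By inclusion–exclusion:
P(≥1) = 46 + 40 + 50 − 12 − 17 − 16 + 3 = 94%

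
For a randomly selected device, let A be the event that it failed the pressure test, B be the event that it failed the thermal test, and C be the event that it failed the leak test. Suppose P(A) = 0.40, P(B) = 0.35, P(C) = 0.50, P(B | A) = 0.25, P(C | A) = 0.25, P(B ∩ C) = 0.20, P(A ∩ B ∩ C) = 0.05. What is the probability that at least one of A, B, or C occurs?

P(A ∩ B) = P(A)·P(B|A) = 0.40 × 0.25 = 0.10
P(A ∩ C) = P(A)·P(C|A) = 0.40 × 0.25 = 0.10
Using inclusion–exclusion:
P(A ∪ B ∪ C) = 0.40 + 0.35 + 0.50 − 0.10 − 0.10 − 0.20 + 0.05 = 0.90

0.90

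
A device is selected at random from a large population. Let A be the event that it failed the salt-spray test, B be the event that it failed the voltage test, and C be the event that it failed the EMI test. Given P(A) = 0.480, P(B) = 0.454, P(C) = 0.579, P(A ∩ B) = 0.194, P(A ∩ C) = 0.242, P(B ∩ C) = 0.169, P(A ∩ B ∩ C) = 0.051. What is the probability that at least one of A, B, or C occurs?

Inclusion–exclusion gives
P(A ∪ B ∪ C) = 0.480 + 0.454 + 0.579 − 0.194 − 0.242 − 0.169 + 0.051 = 0.959

0.959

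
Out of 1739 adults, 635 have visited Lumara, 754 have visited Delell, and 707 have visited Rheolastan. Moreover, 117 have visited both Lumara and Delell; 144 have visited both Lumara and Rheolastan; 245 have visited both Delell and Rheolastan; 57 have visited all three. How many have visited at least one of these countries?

|at least one| = 635 + 754 + 707 − 117 − 144 − 245 + 57 = 1647

1647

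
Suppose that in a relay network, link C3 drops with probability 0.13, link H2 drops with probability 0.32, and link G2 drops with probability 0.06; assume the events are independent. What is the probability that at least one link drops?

0.443896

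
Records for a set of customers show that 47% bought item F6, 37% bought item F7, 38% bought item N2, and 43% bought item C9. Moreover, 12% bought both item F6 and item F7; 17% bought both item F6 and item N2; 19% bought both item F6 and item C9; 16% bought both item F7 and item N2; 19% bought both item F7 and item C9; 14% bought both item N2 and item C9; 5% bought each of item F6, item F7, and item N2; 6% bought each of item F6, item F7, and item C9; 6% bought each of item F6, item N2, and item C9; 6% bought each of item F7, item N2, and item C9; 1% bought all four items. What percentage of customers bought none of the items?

P(at least one) = 47 + 37 + 38 + 43 − 12 − 17 − 19 − 16 − 19 − 14 + 5 + 6 + 6 + 6 − 1 = 90%
P(none) = 100% − 90% = 10%

10%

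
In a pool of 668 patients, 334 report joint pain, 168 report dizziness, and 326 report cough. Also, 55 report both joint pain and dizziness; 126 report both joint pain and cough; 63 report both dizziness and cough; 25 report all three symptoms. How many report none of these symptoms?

59

Inclusion–exclusion gives
N(≥1) = 334 + 168 + 326 − 55 − 126 − 63 + 25 = 609
None: 668 − 609 = 59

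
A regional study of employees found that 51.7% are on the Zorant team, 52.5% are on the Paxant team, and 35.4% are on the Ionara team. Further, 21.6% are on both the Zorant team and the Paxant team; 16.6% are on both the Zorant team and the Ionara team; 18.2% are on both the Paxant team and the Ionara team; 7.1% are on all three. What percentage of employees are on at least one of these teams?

90.3%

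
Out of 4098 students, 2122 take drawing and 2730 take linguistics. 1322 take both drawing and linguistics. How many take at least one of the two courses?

3530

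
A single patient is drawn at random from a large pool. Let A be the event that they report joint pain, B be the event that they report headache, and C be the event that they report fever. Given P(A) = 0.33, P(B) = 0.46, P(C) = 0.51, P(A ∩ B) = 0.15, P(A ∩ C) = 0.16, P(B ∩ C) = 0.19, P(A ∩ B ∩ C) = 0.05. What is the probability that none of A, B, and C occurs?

0.15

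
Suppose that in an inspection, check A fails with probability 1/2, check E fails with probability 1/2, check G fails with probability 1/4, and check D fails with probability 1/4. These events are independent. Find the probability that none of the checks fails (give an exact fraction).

9/64

Since the events are independent, P(none) is the product of the individual non-occurrence probabilities.
P(none) = (1 − 1/2) × (1 − 1/2) × (1 − 1/4) × (1 − 1/4) = 1/2 × 1/2 × 3/4 × 3/4 = 9/64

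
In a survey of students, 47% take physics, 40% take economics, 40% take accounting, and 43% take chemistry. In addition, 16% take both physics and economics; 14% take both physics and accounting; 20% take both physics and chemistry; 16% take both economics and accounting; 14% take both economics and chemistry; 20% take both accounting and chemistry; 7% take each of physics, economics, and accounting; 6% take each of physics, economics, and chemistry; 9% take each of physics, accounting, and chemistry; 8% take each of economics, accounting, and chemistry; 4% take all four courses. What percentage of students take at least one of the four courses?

96%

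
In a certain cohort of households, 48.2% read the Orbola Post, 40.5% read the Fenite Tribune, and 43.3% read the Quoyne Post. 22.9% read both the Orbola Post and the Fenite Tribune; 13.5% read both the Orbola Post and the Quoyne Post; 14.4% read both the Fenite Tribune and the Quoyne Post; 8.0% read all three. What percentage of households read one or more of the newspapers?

Inclusion–exclusion gives
P(union) = 48.2 + 40.5 + 43.3 − 22.9 − 13.5 − 14.4 + 8.0 = 89.2%

89.2%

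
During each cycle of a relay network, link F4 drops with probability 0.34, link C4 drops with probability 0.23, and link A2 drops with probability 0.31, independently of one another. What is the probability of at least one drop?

0.649342

P(none) = (1 − 0.34) × (1 − 0.23) × (1 − 0.31) = 0.66 × 0.77 × 0.69 = 0.350658
P(at least one) = 1 − 0.350658 = 0.649342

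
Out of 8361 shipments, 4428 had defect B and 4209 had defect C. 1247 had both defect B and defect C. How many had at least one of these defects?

7390

|at least one| = 4428 + 4209 − 1247 = 7390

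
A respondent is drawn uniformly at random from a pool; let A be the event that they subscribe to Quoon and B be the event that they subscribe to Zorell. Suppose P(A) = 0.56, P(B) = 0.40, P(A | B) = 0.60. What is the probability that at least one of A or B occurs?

0.72

P(A ∩ B) = P(B)·P(A|B) = 0.40 × 0.60 = 0.24
By inclusion–exclusion:
P(A ∪ B) = 0.56 + 0.40 − 0.24 = 0.72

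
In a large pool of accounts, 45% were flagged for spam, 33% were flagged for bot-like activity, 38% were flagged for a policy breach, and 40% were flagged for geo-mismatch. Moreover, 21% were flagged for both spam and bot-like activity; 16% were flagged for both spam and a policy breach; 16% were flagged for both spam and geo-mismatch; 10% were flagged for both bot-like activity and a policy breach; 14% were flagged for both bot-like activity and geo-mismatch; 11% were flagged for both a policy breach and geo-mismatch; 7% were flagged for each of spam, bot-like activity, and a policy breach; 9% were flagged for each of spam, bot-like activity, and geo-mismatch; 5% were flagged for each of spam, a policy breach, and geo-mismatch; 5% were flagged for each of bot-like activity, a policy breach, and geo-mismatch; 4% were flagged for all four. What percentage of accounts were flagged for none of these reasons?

10%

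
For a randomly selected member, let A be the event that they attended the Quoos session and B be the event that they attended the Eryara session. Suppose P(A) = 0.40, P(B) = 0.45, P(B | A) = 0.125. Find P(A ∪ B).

P(A ∩ B) = P(A)·P(B|A) = 0.40 × 0.125 = 0.05
P(A ∪ B) = 0.40 + 0.45 − 0.05 = 0.80

0.80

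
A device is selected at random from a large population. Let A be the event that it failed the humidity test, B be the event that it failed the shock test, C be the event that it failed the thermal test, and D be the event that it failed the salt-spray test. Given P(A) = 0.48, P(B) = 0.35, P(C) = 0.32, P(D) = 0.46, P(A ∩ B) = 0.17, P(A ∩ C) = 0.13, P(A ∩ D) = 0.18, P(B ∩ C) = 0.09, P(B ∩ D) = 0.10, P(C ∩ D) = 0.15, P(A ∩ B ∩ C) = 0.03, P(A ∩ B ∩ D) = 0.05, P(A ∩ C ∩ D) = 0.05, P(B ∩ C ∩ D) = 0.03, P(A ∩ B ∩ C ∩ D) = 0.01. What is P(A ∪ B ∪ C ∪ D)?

P(A ∪ B ∪ C ∪ D) = 0.48 + 0.35 + 0.32 + 0.46 − 0.17 − 0.13 − 0.18 − 0.09 − 0.10 − 0.15 + 0.03 + 0.05 + 0.05 + 0.03 − 0.01 = 0.94

0.94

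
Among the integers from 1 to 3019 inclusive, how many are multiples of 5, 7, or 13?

By inclusion–exclusion:
603 + 431 + 232 − 86 − 46 − 33 + 6 = 1107

1107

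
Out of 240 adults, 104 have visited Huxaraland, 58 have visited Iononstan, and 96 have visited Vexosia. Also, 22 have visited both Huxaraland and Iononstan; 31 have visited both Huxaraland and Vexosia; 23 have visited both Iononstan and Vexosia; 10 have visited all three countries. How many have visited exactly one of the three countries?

Using the inclusion–exclusion count for exactly one event:
|exactly one| = 104 + 58 + 96 − 2·22 − 2·31 − 2·23 + 3·10 = 136

136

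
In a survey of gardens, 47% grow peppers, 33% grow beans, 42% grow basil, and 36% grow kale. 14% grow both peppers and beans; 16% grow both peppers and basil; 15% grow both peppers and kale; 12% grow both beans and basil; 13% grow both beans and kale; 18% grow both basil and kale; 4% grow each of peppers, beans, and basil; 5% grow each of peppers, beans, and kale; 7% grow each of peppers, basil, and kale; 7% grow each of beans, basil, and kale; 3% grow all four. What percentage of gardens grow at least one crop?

P(≥1) = 47 + 33 + 42 + 36 − 14 − 16 − 15 − 12 − 13 − 18 + 4 + 5 + 7 + 7 − 3 = 90%

90%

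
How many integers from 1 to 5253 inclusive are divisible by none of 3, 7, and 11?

Apply inclusion-exclusion:
1751 + 750 + 477 − 250 − 159 − 68 + 22 = 2523
5253 − 2523 = 2730

2730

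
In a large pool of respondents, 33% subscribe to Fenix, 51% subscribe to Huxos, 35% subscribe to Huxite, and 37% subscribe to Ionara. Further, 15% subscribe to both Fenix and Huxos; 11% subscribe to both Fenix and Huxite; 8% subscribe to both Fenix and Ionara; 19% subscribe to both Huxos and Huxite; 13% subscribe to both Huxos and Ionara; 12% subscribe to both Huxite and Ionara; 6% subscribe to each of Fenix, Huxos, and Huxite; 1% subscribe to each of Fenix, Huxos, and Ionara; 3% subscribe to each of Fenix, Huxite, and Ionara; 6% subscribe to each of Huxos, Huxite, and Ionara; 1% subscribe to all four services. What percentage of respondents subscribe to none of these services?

7%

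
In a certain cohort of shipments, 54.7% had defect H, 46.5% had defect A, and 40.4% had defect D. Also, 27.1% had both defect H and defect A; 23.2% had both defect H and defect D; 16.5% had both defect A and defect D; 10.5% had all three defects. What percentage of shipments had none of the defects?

P(at least one) = 54.7 + 46.5 + 40.4 − 27.1 − 23.2 − 16.5 + 10.5 = 85.3%
P(none) = 100% − 85.3% = 14.7%

14.7%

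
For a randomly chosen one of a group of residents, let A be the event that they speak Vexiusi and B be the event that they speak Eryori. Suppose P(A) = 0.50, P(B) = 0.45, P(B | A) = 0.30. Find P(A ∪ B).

0.80

P(A ∩ B) = P(A)·P(B|A) = 0.50 × 0.30 = 0.15
P(A ∪ B) = 0.50 + 0.45 − 0.15 = 0.80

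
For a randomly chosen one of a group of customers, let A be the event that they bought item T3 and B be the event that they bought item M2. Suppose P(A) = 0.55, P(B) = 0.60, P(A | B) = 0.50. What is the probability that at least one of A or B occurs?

P(A ∩ B) = P(B)·P(A|B) = 0.60 × 0.50 = 0.30
P(A ∪ B) = 0.55 + 0.60 − 0.30 = 0.85

0.85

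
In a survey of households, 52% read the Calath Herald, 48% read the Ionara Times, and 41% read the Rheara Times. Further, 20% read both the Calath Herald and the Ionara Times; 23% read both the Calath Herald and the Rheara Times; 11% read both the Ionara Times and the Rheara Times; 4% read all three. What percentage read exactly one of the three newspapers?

P(exactly one) = 52 + 48 + 41 − 2·20 − 2·23 − 2·11 + 3·4 = 45%

45%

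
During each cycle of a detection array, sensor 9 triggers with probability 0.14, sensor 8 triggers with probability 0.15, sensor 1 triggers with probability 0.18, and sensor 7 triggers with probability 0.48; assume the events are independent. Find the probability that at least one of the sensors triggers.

P(none) = (1 − 0.14) × (1 − 0.15) × (1 − 0.18) × (1 − 0.48) = 0.86 × 0.85 × 0.82 × 0.52 = 0.3116984
P(at least one) = 1 − 0.3116984 = 0.6883016

0.6883016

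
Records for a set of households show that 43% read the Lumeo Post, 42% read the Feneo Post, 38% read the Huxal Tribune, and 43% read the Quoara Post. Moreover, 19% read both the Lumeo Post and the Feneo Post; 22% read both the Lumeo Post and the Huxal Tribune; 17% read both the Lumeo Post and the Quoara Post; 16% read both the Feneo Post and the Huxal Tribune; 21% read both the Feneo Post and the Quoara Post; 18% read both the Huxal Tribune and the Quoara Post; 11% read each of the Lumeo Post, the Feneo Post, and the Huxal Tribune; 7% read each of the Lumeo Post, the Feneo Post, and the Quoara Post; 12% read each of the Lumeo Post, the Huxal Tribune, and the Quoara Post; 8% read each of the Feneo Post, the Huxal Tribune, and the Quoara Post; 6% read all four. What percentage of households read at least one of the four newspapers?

Apply inclusion-exclusion:
P(union) = 43 + 42 + 38 + 43 − 19 − 22 − 17 − 16 − 21 − 18 + 11 + 7 + 12 + 8 − 6 = 85%

85%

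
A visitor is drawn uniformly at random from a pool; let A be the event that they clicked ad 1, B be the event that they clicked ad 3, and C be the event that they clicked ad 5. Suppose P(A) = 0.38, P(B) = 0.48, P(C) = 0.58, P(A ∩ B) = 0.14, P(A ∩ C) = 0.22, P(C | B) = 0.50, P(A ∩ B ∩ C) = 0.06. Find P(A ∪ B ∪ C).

P(B ∩ C) = P(B)·P(C|B) = 0.48 × 0.50 = 0.24
Using inclusion–exclusion:
P(A ∪ B ∪ C) = 0.38 + 0.48 + 0.58 − 0.14 − 0.22 − 0.24 + 0.06 = 0.90

0.90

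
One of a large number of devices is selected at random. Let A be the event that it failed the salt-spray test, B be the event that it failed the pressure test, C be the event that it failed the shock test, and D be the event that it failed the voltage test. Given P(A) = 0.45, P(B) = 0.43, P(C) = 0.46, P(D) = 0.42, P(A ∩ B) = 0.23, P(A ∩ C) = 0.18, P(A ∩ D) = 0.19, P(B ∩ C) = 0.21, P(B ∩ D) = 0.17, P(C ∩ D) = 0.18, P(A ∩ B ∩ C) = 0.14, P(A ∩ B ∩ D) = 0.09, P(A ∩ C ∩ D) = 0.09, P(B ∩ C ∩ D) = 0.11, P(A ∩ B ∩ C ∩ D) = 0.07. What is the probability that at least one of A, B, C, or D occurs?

P(A ∪ B ∪ C ∪ D) = 0.45 + 0.43 + 0.46 + 0.42 − 0.23 − 0.18 − 0.19 − 0.21 − 0.17 − 0.18 + 0.14 + 0.09 + 0.09 + 0.11 − 0.07 = 0.96

0.96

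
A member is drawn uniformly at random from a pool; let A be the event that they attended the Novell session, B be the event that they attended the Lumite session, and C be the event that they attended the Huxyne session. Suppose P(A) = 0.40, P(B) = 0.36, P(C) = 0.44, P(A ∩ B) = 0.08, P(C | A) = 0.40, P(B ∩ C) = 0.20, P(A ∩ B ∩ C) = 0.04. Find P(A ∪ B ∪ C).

P(A ∩ C) = P(A)·P(C|A) = 0.40 × 0.40 = 0.16
P(A ∪ B ∪ C) = 0.40 + 0.36 + 0.44 − 0.08 − 0.16 − 0.20 + 0.04 = 0.80

0.80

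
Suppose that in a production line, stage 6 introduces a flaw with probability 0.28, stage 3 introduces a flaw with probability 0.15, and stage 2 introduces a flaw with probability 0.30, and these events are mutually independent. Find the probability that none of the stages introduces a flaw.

Independence gives P(none) = ∏(1 − pᵢ).
P(none) = (1 − 0.28) × (1 − 0.15) × (1 − 0.30) = 0.72 × 0.85 × 0.70 = 0.4284

0.4284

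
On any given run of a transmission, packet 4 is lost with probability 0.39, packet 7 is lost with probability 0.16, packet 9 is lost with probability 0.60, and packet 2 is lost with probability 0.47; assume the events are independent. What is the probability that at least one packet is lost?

Independence gives P(none) = ∏(1 − pᵢ).
P(none) = (1 − 0.39) × (1 − 0.16) × (1 − 0.60) × (1 − 0.47) = 0.61 × 0.84 × 0.40 × 0.53 = 0.1086288
P(at least one) = 1 − 0.1086288 = 0.8913712

0.8913712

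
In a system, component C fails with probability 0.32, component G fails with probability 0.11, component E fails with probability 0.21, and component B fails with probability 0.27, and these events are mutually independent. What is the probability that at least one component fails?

0.65098116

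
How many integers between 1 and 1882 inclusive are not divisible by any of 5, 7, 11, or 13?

floor(1882/5) + floor(1882/7) + floor(1882/11) + floor(1882/13) − floor(1882/35) − floor(1882/55) − floor(1882/65) − floor(1882/77) − floor(1882/91) − floor(1882/143) + floor(1882/385) + floor(1882/455) + floor(1882/715) + floor(1882/1001) − floor(1882/5005) = 376 + 268 + 171 + 144 − 53 − 34 − 28 − 24 − 20 − 13 + 4 + 4 + 2 + 1 − 0 = 798
1882 − 798 = 1084

1084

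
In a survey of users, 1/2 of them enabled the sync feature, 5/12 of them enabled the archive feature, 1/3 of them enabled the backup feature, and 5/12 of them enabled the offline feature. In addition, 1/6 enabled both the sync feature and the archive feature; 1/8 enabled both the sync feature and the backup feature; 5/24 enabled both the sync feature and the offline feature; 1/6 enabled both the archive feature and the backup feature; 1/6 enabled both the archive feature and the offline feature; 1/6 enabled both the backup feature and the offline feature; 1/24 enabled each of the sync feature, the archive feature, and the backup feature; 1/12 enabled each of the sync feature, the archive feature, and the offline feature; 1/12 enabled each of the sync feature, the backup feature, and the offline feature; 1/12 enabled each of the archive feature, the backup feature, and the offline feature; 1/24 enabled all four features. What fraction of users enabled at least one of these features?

11/12

Apply inclusion-exclusion:
P(at least one) = 1/2 + 5/12 + 1/3 + 5/12 − 1/6 − 1/8 − 5/24 − 1/6 − 1/6 − 1/6 + 1/24 + 1/12 + 1/12 + 1/12 − 1/24 = 11/12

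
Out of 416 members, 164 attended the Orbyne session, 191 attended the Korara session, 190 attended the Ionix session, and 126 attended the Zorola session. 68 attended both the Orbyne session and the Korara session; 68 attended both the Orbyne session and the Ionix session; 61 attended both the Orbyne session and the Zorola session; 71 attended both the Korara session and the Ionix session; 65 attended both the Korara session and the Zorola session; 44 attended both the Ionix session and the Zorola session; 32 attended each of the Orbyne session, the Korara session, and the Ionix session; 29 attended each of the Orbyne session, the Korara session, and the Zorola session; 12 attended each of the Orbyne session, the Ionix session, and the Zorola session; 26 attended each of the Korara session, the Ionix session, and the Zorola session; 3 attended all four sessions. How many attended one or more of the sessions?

N(≥1) = 164 + 191 + 190 + 126 − 68 − 68 − 61 − 71 − 65 − 44 + 32 + 29 + 12 + 26 − 3 = 390

390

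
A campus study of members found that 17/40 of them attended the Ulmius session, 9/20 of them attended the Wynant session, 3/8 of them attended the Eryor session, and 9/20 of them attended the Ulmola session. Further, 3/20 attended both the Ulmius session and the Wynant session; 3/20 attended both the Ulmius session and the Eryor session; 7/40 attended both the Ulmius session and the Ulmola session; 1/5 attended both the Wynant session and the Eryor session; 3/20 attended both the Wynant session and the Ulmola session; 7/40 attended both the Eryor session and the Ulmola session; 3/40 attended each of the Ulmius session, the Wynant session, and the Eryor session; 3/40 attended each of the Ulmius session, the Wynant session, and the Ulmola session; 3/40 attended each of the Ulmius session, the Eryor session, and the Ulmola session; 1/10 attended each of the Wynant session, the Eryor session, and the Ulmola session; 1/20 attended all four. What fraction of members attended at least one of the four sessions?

39/40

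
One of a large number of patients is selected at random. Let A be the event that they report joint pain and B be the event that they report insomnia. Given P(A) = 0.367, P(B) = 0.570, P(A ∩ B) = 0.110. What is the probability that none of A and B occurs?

Inclusion–exclusion gives
P(A ∪ B) = 0.367 + 0.570 − 0.110 = 0.827
P(none) = 1 − 0.827 = 0.173

0.173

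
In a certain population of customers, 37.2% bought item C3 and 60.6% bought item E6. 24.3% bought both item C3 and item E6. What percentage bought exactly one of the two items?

P(exactly one) = 37.2 + 60.6 − 2·24.3 = 49.2%

49.2%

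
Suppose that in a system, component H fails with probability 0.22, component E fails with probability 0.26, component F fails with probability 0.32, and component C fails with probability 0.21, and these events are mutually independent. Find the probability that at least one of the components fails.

P(none) = (1 − 0.22) × (1 − 0.26) × (1 − 0.32) × (1 − 0.21) = 0.78 × 0.74 × 0.68 × 0.79 = 0.31007184
P(at least one) = 1 − 0.31007184 = 0.68992816

0.68992816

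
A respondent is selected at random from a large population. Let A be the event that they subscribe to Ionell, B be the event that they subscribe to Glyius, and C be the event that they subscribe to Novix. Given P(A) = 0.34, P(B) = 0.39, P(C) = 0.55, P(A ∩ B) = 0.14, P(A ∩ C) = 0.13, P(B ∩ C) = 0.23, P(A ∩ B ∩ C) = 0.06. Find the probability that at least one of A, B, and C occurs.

0.84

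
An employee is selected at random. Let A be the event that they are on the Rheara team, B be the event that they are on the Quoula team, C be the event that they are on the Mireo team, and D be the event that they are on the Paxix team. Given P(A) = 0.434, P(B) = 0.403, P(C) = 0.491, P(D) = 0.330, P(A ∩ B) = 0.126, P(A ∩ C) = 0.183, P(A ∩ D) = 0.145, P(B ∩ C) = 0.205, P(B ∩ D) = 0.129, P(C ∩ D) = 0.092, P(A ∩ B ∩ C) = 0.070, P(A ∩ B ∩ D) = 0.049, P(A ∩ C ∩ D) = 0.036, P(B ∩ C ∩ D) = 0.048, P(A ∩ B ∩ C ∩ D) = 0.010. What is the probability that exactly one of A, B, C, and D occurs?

0.467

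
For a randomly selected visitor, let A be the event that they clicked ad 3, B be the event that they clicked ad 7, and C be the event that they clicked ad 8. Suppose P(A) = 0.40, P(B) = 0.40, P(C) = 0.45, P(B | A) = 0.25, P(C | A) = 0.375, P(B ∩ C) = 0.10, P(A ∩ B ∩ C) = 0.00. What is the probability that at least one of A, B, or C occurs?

0.90

P(A ∩ B) = P(A)·P(B|A) = 0.40 × 0.25 = 0.10
P(A ∩ C) = P(A)·P(C|A) = 0.40 × 0.375 = 0.15
Using inclusion–exclusion:
P(A ∪ B ∪ C) = 0.40 + 0.40 + 0.45 − 0.10 − 0.15 − 0.10 + 0.00 = 0.90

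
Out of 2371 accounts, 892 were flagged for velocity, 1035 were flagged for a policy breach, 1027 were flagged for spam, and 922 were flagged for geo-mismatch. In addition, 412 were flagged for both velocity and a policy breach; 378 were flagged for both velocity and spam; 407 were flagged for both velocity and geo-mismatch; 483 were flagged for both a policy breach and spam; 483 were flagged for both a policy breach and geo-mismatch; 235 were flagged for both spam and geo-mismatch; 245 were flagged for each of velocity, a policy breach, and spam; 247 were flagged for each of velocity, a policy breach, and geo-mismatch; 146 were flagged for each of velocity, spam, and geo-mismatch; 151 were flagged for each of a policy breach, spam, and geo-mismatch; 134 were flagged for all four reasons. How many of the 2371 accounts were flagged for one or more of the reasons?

2133

By inclusion–exclusion:
N(≥1) = 892 + 1035 + 1027 + 922 − 412 − 378 − 407 − 483 − 483 − 235 + 245 + 247 + 146 + 151 − 134 = 2133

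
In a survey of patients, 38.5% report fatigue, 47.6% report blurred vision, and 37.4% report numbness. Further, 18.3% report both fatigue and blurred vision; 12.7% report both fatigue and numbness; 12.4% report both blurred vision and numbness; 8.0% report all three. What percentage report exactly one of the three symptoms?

P(exactly one) = 38.5 + 47.6 + 37.4 − 2·18.3 − 2·12.7 − 2·12.4 + 3·8.0 = 60.7%

60.7%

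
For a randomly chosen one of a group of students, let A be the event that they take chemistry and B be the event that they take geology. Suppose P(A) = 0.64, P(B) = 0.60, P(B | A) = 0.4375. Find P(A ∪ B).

P(A ∩ B) = P(A)·P(B|A) = 0.64 × 0.4375 = 0.28
P(A ∪ B) = 0.64 + 0.60 − 0.28 = 0.96

0.96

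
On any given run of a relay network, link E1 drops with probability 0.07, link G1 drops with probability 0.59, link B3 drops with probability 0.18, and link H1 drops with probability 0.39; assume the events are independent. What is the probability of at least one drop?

0.80927374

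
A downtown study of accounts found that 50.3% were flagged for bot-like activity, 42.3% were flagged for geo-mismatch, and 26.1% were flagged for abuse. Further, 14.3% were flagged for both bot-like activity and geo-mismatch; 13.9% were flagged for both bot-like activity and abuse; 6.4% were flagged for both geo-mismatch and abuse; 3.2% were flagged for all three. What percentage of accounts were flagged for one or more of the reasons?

Using inclusion–exclusion:
P(at least one) = 50.3 + 42.3 + 26.1 − 14.3 − 13.9 − 6.4 + 3.2 = 87.3%

87.3%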